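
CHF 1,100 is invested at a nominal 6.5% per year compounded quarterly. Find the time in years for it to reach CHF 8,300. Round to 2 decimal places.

Periodic rate i = 0.065/4 = 0.01625.
n = ln(8300/1100) / ln(1+0.01625) = ln(7.54545) / 0.016119 = 125.3736 quarters
= 125.3736/4 years

31.34 years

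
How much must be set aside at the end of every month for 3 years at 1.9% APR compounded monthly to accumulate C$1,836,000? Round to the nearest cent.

C$49,600.66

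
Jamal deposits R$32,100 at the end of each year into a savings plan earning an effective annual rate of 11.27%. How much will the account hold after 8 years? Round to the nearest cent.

FV = 32100 × [(1+0.1127)^8 − 1] / 0.1127 = 32100 × 11.976632 = 384,449.9028

R$384,449.90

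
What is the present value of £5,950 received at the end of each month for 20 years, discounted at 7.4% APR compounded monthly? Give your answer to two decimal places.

With 12 periods per year: i = 0.00616667, n = 240.
PV = PMT · [1 − (1+i)^(−n)] / i = 5950 · 125.079798 = 744,224.7986

£744,224.80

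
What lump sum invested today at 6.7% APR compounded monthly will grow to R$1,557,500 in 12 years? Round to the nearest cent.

R$698,596.58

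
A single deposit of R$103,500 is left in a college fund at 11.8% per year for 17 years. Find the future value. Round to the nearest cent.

FV = 103,500 × (1 + 0.118)^17 = 689,367.8258

R$689,367.83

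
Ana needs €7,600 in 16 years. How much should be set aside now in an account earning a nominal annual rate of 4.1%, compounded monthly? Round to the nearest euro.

€3,948

i = 0.041/12 = 0.00341667 per month; n = 16·12 = 192.
PV = FV·(1+i)^(−n) = 7,600 × 0.519503 = 3,948.2260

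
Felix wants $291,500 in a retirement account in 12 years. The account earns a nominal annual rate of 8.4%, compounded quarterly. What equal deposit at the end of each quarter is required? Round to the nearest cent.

$3,576.35

i = 0.084/4 = 0.021 per quarter; n = 12·4 = 48.
PMT = 291500 / ( [(1+0.021)^48 − 1] / 0.021 ) = 291500 / 81.507734 = 3,576.3478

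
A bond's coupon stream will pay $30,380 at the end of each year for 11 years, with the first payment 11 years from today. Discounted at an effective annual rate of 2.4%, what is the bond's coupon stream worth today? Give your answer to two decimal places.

Value one period before first payment (t=10): 30380 × [1 − (1+0.024)^(−11)] / 0.024 = 30380 × 9.567834 = 290,670.8048
PV₀ = 290,670.8048 / (1+0.024)^10 = 290,670.8048 / 1.267651 = 229,298.8342

$229,298.83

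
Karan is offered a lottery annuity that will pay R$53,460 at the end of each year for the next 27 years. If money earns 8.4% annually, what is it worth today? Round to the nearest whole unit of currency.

PV = PMT · [1 − (1+i)^(−n)] / i = 53460 · 10.556016 = 564,324.6228

R$564,325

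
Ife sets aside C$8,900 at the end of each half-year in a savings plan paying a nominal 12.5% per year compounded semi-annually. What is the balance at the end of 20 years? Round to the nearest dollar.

With 2 periods per year: i = 0.0625, n = 40.
FV = PMT · [(1+i)^n − 1] / i = 8900 · 164.832935 = 1,467,013.1230

C$1,467,013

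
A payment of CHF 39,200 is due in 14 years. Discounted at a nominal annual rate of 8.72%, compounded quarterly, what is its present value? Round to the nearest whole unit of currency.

CHF 11,716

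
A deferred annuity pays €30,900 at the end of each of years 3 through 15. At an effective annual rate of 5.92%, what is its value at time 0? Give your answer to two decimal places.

€244,968.05

PV at t=2 (ordinary 13-year annuity): 30900 × a(13|0.0592) = 30900 × 8.894200 = 274,830.7874
PV₀ = 274,830.7874 / (1+0.0592)^2 = 274,830.7874 / 1.121905 = 244,968.0460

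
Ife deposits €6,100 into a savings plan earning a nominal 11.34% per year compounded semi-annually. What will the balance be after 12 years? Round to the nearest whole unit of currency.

Periodic rate i = 0.1134/2 = 0.0567; n = 12 × 2 = 24 periods.
FV = 6,100 × (1 + 0.0567)^24 = 22,917.6886

€22,918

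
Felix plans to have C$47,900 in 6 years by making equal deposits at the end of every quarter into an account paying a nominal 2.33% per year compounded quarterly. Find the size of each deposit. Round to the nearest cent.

C$1,865.37

Periodic rate i = 0.0233/4 = 0.005825; n = 6 × 4 = 24 periods.
PMT = 47900 / ( [(1+0.005825)^24 − 1] / 0.005825 ) = 47900 / 25.678526 = 1,865.3719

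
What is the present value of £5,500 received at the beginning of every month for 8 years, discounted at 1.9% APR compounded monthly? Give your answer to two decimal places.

£490,246.48

Periodic rate i = 0.019/12 = 0.00158333; n = 8 × 12 = 96 periods.
PV = PMT · [1 − (1+i)^(−n)] / i × (1+i) = 5500 · 89.135723 = 490,246.4791
(annuity-due: payments at period start, so ×(1+i).)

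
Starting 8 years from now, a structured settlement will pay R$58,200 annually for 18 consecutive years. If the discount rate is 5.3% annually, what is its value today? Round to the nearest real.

PV at t=7 (ordinary 18-year annuity): 58200 × a(18|0.053) = 58200 × 11.420374 = 664,665.7761
PV₀ = 664,665.7761 / (1+0.053)^7 = 664,665.7761 / 1.435485 = 463,025.2971

R$463,025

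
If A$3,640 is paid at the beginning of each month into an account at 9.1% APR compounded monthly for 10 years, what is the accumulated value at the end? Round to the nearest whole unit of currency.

A$713,760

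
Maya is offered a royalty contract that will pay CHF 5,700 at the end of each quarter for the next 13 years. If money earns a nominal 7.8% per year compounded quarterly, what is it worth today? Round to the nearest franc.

Periodic rate i = 0.078/4 = 0.0195; n = 13 × 4 = 52 periods.
Annuity factor a(52|0.0195) = 32.496263; PV = 5700 × 32.496263 = 185,228.6993

CHF 185,229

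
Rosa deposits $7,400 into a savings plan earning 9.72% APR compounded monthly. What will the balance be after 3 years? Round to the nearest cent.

With 12 periods per year: i = 0.0081, n = 36.
FV = 7,400 × (1 + 0.0081)^36 = 9,893.7709

$9,893.77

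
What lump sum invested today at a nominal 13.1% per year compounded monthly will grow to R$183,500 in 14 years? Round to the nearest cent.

R$29,611.21

With 12 periods per year: i = 0.0109167, n = 168.
Discount factor = (1+0.0109167)^(−168) = 0.161369; PV = 183,500 × 0.161369 = 29,611.2095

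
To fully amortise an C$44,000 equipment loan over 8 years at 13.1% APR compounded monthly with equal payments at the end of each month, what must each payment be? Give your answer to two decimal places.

With 12 periods per year: i = 0.0109167, n = 96.
PMT = 44000 / ( [1 − (1+0.0109167)^(−96)] / 0.0109167 ) = 44000 / 59.300585 = 741.9826

C$741.98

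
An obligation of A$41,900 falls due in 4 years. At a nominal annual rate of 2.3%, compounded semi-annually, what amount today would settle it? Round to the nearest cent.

A$38,237.27

Periodic rate i = 0.023/2 = 0.0115; n = 4 × 2 = 8 periods.
PV = 41,900 / (1 + 0.0115)^8 = 41,900 / 1.095789 = 38,237.2743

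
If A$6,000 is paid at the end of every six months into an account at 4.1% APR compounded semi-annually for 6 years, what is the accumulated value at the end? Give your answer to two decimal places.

A$80,699.18

Periodic rate i = 0.041/2 = 0.0205; n = 6 × 2 = 12 periods.
Accumulation factor s(12|0.0205) = 13.449863; FV = 6000 × 13.449863 = 80,699.1766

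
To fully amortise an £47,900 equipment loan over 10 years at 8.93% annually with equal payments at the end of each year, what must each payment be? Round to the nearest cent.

PMT = 47900 / ( [1 − (1+0.0893)^(−10)] / 0.0893 ) = 47900 / 6.437479 = 7,440.8012

£7,440.80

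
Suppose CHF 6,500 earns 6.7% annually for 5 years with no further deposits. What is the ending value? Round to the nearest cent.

CHF 8,989.50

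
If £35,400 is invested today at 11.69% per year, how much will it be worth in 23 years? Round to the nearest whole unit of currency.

£450,124

FV = 35,400 × (1 + 0.1169)^23 = 450,123.7762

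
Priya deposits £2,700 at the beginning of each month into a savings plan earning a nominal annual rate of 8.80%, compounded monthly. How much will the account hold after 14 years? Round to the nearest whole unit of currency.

i = 0.088/12 = 0.00733333 per month; n = 14·12 = 168.
Accumulation factor s(168|0.00733333) × (1+i) = 331.417650; FV = 2700 × 331.417650 = 894,827.6560
(annuity-due: payments at period start, so ×(1+i).)

£894,828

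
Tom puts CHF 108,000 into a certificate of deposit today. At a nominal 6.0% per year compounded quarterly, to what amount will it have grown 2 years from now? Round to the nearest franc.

CHF 121,661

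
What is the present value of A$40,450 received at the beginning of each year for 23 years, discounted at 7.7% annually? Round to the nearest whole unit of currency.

A$463,048

Annuity factor a(23|0.077) × (1+i) = 11.447422; PV = 40450 × 11.447422 = 463,048.2139
Payments are at the start of each period, so multiply by (1+i).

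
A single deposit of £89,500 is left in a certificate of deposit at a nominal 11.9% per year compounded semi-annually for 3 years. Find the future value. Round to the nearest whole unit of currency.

£126,599

Periodic rate i = 0.119/2 = 0.0595; n = 3 × 2 = 6 periods.
FV = PV·(1+i)^n = 89,500 × 1.414509 = 126,598.5704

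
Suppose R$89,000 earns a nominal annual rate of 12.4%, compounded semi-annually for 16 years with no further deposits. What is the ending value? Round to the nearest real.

i = 0.124/2 = 0.062 per half-year; n = 16·2 = 32.
89,000 × (1+0.062)^32 = 89,000 × 6.854638 = 610,062.7983

R$610,063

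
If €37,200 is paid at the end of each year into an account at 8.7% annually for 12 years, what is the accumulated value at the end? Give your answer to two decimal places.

€735,945.48

Accumulation factor s(12|0.087) = 19.783481; FV = 37200 × 19.783481 = 735,945.4832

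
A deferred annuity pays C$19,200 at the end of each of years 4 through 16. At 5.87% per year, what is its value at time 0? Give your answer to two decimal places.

PV at t=3 (ordinary 13-year annuity): 19200 × a(13|0.0587) = 19200 × 8.920299 = 171,269.7321
Discount back 3 years: 171,269.7321 × (1+0.0587)^(−3) = 171,269.7321 × 0.842716 = 144,331.7506

C$144,331.75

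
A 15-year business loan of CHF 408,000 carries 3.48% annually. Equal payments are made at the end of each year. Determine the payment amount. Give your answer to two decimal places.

CHF 35,374.26

PMT = 408000 / ( [1 − (1+0.0348)^(−15)] / 0.0348 ) = 408000 / 11.533810 = 35,374.2607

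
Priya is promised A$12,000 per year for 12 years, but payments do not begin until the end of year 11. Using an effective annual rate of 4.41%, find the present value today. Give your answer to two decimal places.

Value one period before first payment (t=10): 12000 × [1 − (1+0.0441)^(−12)] / 0.0441 = 12000 × 9.165709 = 109,988.5030
PV₀ = 109,988.5030 / (1+0.0441)^10 = 109,988.5030 / 1.539646 = 71,437.5141

A$71,437.51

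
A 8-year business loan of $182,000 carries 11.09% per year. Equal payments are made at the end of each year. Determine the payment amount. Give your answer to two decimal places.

Annuity-PV factor = 5.129648; PMT = 182000 / 5.129648 = 35,480.0200

$35,480.02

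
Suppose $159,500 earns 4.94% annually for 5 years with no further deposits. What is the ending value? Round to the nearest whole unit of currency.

159,500 × (1+0.0494)^5 = 159,500 × 1.272639 = 202,985.9538

$202,986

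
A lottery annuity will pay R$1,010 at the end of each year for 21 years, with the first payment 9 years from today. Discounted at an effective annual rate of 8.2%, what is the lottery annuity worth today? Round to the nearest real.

R$5,304

Value one period before first payment (t=8): 1010 × [1 − (1+0.082)^(−21)] / 0.082 = 1010 × 9.864812 = 9,963.4602
Discount back 8 years: 9,963.4602 × (1+0.082)^(−8) = 9,963.4602 × 0.532331 = 5,303.8606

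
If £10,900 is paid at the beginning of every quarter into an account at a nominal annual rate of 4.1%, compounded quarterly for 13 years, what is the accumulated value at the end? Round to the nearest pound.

With 4 periods per year: i = 0.01025, n = 52.
Accumulation factor s(52|0.01025) × (1+i) = 68.935498; FV = 10900 × 68.935498 = 751,396.9267
(annuity-due: payments at period start, so ×(1+i).)

£751,397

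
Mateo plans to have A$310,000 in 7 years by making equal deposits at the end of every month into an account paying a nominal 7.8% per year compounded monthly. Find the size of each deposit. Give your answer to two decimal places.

A$2,785.90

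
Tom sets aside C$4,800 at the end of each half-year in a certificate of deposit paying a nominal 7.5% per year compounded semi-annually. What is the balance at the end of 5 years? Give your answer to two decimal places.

C$56,965.62

With 2 periods per year: i = 0.0375, n = 10.
FV = PMT · [(1+i)^n − 1] / i = 4800 · 11.867838 = 56,965.6247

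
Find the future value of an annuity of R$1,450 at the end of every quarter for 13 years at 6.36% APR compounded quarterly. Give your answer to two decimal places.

R$115,924.45

With 4 periods per year: i = 0.0159, n = 52.
FV = PMT · [(1+i)^n − 1] / i = 1450 · 79.947895 = 115,924.4484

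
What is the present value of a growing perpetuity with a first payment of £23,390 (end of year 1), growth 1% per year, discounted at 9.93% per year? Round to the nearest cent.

£261,926.09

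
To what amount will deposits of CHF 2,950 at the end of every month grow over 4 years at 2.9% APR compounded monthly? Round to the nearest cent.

Periodic rate i = 0.029/12 = 0.00241667; n = 4 × 12 = 48 periods.
FV = PMT · [(1+i)^n − 1] / i = 2950 · 50.829819 = 149,947.9666

CHF 149,947.97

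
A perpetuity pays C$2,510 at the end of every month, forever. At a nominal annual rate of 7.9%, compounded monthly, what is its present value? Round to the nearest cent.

C$381,265.82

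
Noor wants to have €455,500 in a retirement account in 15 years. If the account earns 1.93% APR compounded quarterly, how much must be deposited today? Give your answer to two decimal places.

€341,242.00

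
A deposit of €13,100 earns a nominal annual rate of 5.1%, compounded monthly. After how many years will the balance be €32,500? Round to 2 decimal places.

Periodic rate i = 0.051/12 = 0.00425.
n = ln(32500/13100) / ln(1+0.00425) = ln(2.48092) / 0.004241 = 214.2488 months
= 214.2488/12 years

17.85 years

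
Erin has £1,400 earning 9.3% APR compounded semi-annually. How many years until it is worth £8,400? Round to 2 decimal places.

19.71 years

Periodic rate i = 0.093/2 = 0.0465.
(1+i)^n = 8400/1400 = 6.00000, so n = ln 6.00000 / ln 1.0465 = 39.4216 half-years
= 39.4216/2 years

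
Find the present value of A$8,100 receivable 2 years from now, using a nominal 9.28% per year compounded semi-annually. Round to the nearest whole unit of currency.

Periodic rate i = 0.0928/2 = 0.0464; n = 2 × 2 = 4 periods.
Discount factor = (1+0.0464)^(−4) = 0.834083; PV = 8,100 × 0.834083 = 6,756.0693

A$6,756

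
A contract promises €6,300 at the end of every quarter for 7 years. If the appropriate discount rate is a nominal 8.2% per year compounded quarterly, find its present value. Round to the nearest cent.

€133,207.59

i = 0.082/4 = 0.0205 per quarter; n = 7·4 = 28.
PV = 6300 × [1 − (1+0.0205)^(−28)] / 0.0205 = 6300 × 21.144061 = 133,207.5866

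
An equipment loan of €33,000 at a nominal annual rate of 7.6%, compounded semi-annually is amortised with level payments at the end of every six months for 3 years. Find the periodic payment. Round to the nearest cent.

Periodic rate i = 0.076/2 = 0.038; n = 3 × 2 = 6 periods.
PMT = 33000 / ( [1 − (1+0.038)^(−6)] / 0.038 ) = 33000 / 5.276441 = 6,254.2154

€6,254.22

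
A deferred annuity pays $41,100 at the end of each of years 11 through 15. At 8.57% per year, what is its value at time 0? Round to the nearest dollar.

$71,042

PV at t=10 (ordinary 5-year annuity): 41100 × a(5|0.0857) = 41100 × 3.933439 = 161,664.3507
Discount back 10 years: 161,664.3507 × (1+0.0857)^(−10) = 161,664.3507 × 0.439442 = 71,042.1153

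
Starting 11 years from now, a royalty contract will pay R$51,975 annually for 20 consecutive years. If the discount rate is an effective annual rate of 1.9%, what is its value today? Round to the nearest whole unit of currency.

PV at t=10 (ordinary 20-year annuity): 51975 × a(20|0.019) = 51975 × 16.510333 = 858,124.5720
Discount back 10 years: 858,124.5720 × (1+0.019)^(−10) = 858,124.5720 × 0.828434 = 710,899.9733

R$710,900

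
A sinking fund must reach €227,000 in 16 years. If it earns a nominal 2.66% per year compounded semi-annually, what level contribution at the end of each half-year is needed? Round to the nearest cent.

i = 0.0266/2 = 0.0133 per half-year; n = 16·2 = 32.
PMT = 227000 / ( [(1+0.0133)^32 − 1] / 0.0133 ) = 227000 / 39.565473 = 5,737.3256

€5,737.33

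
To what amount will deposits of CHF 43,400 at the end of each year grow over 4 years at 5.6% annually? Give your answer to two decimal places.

FV = PMT · [(1+i)^n − 1] / i = 43400 · 4.348720 = 188,734.4313

CHF 188,734.43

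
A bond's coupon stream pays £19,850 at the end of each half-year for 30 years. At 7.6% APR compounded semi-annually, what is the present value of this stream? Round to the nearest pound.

With 2 periods per year: i = 0.038, n = 60.
PV = 19850 × [1 − (1+0.038)^(−60)] / 0.038 = 19850 × 23.507931 = 466,632.4331

£466,632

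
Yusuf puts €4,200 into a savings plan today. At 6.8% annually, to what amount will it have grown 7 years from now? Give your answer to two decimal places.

€6,656.53

FV = PV·(1+i)^n = 4,200 × 1.584889 = 6,656.5325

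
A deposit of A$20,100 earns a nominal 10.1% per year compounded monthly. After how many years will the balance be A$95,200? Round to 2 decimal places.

15.46 years

Periodic rate i = 0.101/12 = 0.00841667.
(1+i)^n = 95200/20100 = 4.73632, so n = ln 4.73632 / ln 1.00842 = 185.5599 months
= 185.5599/12 years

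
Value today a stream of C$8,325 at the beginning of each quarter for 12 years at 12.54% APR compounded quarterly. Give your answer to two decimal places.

C$211,636.43

i = 0.1254/4 = 0.03135 per quarter; n = 12·4 = 48.
PV = 8325 × [1 − (1+0.03135)^(−48)] / 0.03135 × (1+i) = 8325 × 25.421793 = 211,636.4308
Payments are at the start of each period, so multiply by (1+i).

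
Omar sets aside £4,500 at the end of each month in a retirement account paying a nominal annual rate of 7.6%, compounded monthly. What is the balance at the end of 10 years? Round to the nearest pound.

With 12 periods per year: i = 0.00633333, n = 120.
Accumulation factor s(120|0.00633333) = 178.919663; FV = 4500 × 178.919663 = 805,138.4819

£805,138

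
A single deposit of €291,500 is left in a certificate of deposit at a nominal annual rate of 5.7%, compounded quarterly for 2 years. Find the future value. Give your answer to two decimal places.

€326,436.48

i = 0.057/4 = 0.01425 per quarter; n = 2·4 = 8.
FV = PV·(1+i)^n = 291,500 × 1.119851 = 326,436.4830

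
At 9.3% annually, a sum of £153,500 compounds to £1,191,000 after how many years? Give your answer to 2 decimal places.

23.04 years

(1+i)^n = 1.191e+06/153500 = 7.75896, so n = ln 7.75896 / ln 1.093 = 23.0399 years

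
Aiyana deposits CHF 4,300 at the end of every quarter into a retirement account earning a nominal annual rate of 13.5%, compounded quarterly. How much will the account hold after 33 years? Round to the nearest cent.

i = 0.135/4 = 0.03375 per quarter; n = 33·4 = 132.
FV = PMT · [(1+i)^n − 1] / i = 4300 · 2339.425684 = 10,059,530.4392

CHF 10,059,530.44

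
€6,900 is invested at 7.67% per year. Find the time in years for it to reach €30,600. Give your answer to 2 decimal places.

(1+i)^n = 30600/6900 = 4.43478, so n = ln 4.43478 / ln 1.0767 = 20.1551 years

20.16 years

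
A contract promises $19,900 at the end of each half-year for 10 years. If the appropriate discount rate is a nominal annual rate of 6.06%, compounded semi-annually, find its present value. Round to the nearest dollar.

With 2 periods per year: i = 0.0303, n = 20.
PV = PMT · [1 − (1+i)^(−n)] / i = 19900 · 14.836294 = 295,242.2444

$295,242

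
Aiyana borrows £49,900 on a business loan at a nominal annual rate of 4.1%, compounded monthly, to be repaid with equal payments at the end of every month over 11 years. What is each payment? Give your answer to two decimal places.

With 12 periods per year: i = 0.00341667, n = 132.
PMT = 49900 / ( [1 − (1+0.00341667)^(−132)] / 0.00341667 ) = 49900 / 106.103213 = 470.2968

£470.30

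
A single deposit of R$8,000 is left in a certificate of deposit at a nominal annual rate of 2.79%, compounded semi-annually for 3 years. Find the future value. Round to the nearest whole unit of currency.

R$8,693

With 2 periods per year: i = 0.01395, n = 6.
FV = PV·(1+i)^n = 8,000 × 1.086674 = 8,693.3912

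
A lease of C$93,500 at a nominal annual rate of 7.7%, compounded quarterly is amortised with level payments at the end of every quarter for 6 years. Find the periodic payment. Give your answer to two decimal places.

C$4,901.55

Periodic rate i = 0.077/4 = 0.01925; n = 6 × 4 = 24 periods.
Annuity-PV factor = 19.075609; PMT = 93500 / 19.075609 = 4,901.5474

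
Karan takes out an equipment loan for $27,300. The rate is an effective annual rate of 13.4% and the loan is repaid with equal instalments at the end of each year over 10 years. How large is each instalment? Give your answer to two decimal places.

$5,111.79

PMT = 27300 / ( [1 − (1+0.134)^(−10)] / 0.134 ) = 27300 / 5.340592 = 5,111.7925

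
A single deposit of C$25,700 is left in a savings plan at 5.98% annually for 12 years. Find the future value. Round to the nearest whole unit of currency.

FV = 25,700 × (1 + 0.0598)^12 = 51,596.4837

C$51,596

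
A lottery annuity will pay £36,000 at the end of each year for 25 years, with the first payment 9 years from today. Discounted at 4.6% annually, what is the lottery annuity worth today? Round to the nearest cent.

£368,705.34

PV at t=8 (ordinary 25-year annuity): 36000 × a(25|0.046) = 36000 × 14.676767 = 528,363.6166
PV₀ = 528,363.6166 / (1+0.046)^8 = 528,363.6166 / 1.433024 = 368,705.3403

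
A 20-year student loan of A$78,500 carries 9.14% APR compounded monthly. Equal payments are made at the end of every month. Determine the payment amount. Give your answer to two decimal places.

Periodic rate i = 0.0914/12 = 0.00761667; n = 20 × 12 = 240 periods.
PMT = 78500 / ( [1 − (1+0.00761667)^(−240)] / 0.00761667 ) = 78500 / 110.041325 = 713.3684

A$713.37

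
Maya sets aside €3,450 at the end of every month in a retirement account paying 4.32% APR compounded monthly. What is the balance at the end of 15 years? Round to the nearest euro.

i = 0.0432/12 = 0.0036 per month; n = 15·12 = 180.
Accumulation factor s(180|0.0036) = 252.636218; FV = 3450 × 252.636218 = 871,594.9514

€871,595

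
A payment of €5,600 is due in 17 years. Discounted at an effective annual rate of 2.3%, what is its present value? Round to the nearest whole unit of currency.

PV = 5,600 / (1 + 0.023)^17 = 5,600 / 1.471925 = 3,804.5409

€3,805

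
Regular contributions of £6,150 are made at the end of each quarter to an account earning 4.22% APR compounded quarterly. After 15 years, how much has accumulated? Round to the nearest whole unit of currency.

£511,247

Periodic rate i = 0.0422/4 = 0.01055; n = 15 × 4 = 60 periods.
FV = 6150 × [(1+0.01055)^60 − 1] / 0.01055 = 6150 × 83.129647 = 511,247.3265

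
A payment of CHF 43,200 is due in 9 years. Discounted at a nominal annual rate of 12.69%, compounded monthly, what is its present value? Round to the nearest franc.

With 12 periods per year: i = 0.010575, n = 108.
Discount factor = (1+0.010575)^(−108) = 0.321068; PV = 43,200 × 0.321068 = 13,870.1231

CHF 13,870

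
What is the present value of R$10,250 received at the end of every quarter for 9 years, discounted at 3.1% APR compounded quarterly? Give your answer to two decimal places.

R$320,918.83

With 4 periods per year: i = 0.00775, n = 36.
PV = PMT · [1 − (1+i)^(−n)] / i = 10250 · 31.309154 = 320,918.8322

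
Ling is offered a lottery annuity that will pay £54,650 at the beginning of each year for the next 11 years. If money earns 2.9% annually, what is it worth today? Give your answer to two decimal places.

PV = 54650 × [1 − (1+0.029)^(−11)] / 0.029 × (1+i) = 54650 × 9.573902 = 523,213.7220
(annuity-due: payments at period start, so ×(1+i).)

£523,213.72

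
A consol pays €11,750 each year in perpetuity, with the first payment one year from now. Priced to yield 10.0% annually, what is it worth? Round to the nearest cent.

€117,500.00

PV = PMT / i = 11750 / 0.1 = 117,500.0000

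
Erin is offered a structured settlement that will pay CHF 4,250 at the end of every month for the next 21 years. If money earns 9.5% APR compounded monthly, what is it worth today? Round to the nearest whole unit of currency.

Periodic rate i = 0.095/12 = 0.00791667; n = 21 × 12 = 252 periods.
PV = 4250 × [1 − (1+0.00791667)^(−252)] / 0.00791667 = 4250 × 108.999624 = 463,248.4024

CHF 463,248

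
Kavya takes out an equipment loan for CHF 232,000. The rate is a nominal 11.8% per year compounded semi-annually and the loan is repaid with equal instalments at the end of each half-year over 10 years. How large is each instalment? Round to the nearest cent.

i = 0.118/2 = 0.059 per half-year; n = 10·2 = 20.
Annuity-PV factor = 11.563618; PMT = 232000 / 11.563618 = 20,062.9243

CHF 20,062.92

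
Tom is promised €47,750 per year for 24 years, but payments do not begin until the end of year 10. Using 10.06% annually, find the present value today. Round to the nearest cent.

PV at t=9 (ordinary 24-year annuity): 47750 × a(24|0.1006) = 47750 × 8.944279 = 427,089.3117
PV₀ = 427,089.3117 / (1+0.1006)^9 = 427,089.3117 / 2.369548 = 180,240.8085

€180,240.81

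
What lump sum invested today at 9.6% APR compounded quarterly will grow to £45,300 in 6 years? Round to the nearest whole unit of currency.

£25,639

i = 0.096/4 = 0.024 per quarter; n = 6·4 = 24.
PV = FV·(1+i)^(−n) = 45,300 × 0.565980 = 25,638.8914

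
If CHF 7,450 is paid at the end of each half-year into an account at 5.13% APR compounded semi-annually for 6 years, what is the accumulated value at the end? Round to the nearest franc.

With 2 periods per year: i = 0.02565, n = 12.
FV = 7450 × [(1+0.02565)^12 − 1] / 0.02565 = 7450 × 13.846350 = 103,155.3056

CHF 103,155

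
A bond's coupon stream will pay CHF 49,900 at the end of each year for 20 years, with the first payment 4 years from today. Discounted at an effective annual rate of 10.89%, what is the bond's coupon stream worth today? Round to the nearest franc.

CHF 293,528

PV at t=3 (ordinary 20-year annuity): 49900 × a(20|0.1089) = 49900 × 8.020955 = 400,245.6531
PV₀ = 400,245.6531 / (1+0.1089)^3 = 400,245.6531 / 1.363569 = 293,527.9581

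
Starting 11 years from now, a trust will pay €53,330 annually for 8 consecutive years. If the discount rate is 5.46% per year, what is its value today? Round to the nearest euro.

€198,841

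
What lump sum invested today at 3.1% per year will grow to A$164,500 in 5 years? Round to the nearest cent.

A$141,212.32

Discount factor = (1+0.031)^(−5) = 0.858434; PV = 164,500 × 0.858434 = 141,212.3160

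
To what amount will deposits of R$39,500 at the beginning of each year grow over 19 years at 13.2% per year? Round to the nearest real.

R$3,233,589

Accumulation factor s(19|0.132) × (1+i) = 81.863004; FV = 39500 × 81.863004 = 3,233,588.6509
(Beginning-of-period payments → annuity-due factor ×(1+i).)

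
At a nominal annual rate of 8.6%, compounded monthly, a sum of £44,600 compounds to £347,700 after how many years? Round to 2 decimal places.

23.96 years

Periodic rate i = 0.086/12 = 0.00716667.
(1+i)^n = 347700/44600 = 7.79596, so n = ln 7.79596 / ln 1.00717 = 287.5753 months
= 287.5753/12 years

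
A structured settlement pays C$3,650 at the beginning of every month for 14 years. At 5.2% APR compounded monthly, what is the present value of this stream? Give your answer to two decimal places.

C$436,823.93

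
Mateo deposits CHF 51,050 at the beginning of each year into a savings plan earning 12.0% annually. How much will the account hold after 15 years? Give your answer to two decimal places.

FV = 51050 × [(1+0.12)^15 − 1] / 0.12 × (1+i) = 51050 × 41.753280 = 2,131,504.9654
(annuity-due: payments at period start, so ×(1+i).)

CHF 2,131,504.97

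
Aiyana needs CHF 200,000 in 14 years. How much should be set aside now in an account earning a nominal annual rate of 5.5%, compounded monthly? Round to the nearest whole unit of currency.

CHF 92,766

Periodic rate i = 0.055/12 = 0.00458333; n = 14 × 12 = 168 periods.
PV = 200,000 / (1 + 0.00458333)^168 = 200,000 / 2.155970 = 92,765.6645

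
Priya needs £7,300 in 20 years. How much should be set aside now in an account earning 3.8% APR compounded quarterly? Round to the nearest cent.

£3,426.23

Periodic rate i = 0.038/4 = 0.0095; n = 20 × 4 = 80 periods.
PV = 7,300 / (1 + 0.0095)^80 = 7,300 / 2.130619 = 3,426.2338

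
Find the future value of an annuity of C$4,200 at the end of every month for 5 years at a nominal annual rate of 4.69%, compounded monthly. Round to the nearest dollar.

Periodic rate i = 0.0469/12 = 0.00390833; n = 5 × 12 = 60 periods.
FV = 4200 × [(1+0.00390833)^60 − 1] / 0.00390833 = 4200 × 67.470896 = 283,377.7636

C$283,378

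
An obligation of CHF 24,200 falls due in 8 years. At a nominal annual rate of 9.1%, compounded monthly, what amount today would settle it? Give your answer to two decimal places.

CHF 11,717.68

With 12 periods per year: i = 0.00758333, n = 96.
PV = 24,200 / (1 + 0.00758333)^96 = 24,200 / 2.065255 = 11,717.6833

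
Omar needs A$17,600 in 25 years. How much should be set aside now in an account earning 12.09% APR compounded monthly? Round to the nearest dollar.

A$870

i = 0.1209/12 = 0.010075 per month; n = 25·12 = 300.
PV = FV·(1+i)^(−n) = 17,600 × 0.049421 = 869.8132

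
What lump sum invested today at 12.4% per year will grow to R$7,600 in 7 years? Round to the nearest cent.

PV = FV·(1+i)^(−n) = 7,600 × 0.441200 = 3,353.1225

R$3,353.12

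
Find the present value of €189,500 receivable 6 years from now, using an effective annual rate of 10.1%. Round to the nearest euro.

€106,386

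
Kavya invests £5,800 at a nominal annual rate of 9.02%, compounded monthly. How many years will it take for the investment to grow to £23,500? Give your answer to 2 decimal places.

15.57 years

Periodic rate i = 0.0902/12 = 0.00751667.
(1+i)^n = 23500/5800 = 4.05172, so n = ln 4.05172 / ln 1.00752 = 186.8374 months
= 186.8374/12 years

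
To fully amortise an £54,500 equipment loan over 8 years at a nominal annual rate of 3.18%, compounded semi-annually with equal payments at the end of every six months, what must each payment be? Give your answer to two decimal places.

With 2 periods per year: i = 0.0159, n = 16.
Annuity-PV factor = 14.029251; PMT = 54500 / 14.029251 = 3,884.7405

£3,884.74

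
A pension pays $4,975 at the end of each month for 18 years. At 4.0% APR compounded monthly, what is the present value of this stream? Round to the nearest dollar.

$765,152

With 12 periods per year: i = 0.00333333, n = 216.
PV = 4975 × [1 − (1+0.00333333)^(−216)] / 0.00333333 = 4975 × 153.799376 = 765,151.8962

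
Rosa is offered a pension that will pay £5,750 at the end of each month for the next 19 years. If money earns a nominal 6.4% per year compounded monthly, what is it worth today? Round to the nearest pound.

£757,520

Periodic rate i = 0.064/12 = 0.00533333; n = 19 × 12 = 228 periods.
PV = PMT · [1 − (1+i)^(−n)] / i = 5750 · 131.742606 = 757,519.9848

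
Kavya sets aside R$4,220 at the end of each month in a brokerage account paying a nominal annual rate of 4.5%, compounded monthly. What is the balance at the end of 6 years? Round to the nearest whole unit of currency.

R$348,069

Periodic rate i = 0.045/12 = 0.00375; n = 6 × 12 = 72 periods.
FV = PMT · [(1+i)^n − 1] / i = 4220 · 82.480827 = 348,069.0902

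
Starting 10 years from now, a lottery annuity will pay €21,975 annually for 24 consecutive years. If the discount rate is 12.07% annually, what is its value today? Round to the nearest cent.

Value one period before first payment (t=9): 21975 × [1 − (1+0.1207)^(−24)] / 0.1207 = 21975 × 7.747295 = 170,246.7972
Discount back 9 years: 170,246.7972 × (1+0.1207)^(−9) = 170,246.7972 × 0.358588 = 61,048.4445

€61,048.44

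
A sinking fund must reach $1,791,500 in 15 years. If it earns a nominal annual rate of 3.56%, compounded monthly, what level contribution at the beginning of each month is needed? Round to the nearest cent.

$7,522.87

i = 0.0356/12 = 0.00296667 per month; n = 15·12 = 180.
PMT = 1.7915e+06 / ( [(1+0.00296667)^180 − 1] / 0.00296667 × (1+i) ) = 1.7915e+06 / 238.140482 = 7,522.8705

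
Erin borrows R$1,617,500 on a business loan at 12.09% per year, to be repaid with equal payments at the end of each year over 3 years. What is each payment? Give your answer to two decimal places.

Annuity-PV factor = 2.398122; PMT = 1.6175e+06 / 2.398122 = 674,486.2416

R$674,486.24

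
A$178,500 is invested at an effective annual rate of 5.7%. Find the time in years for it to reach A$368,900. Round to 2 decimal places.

13.10 years

n = ln(368900/178500) / ln(1+0.057) = ln(2.06667) / 0.055435 = 13.0954 years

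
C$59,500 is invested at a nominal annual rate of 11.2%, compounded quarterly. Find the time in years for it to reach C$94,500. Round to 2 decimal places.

Periodic rate i = 0.112/4 = 0.028.
n = ln(94500/59500) / ln(1+0.028) = ln(1.58824) / 0.027615 = 16.7525 quarters
= 16.7525/4 years

4.19 years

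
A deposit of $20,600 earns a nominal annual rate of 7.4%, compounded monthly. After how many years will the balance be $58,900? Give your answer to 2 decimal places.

Periodic rate i = 0.074/12 = 0.00616667.
n = ln(58900/20600) / ln(1+0.00616667) = ln(2.85922) / 0.006148 = 170.8842 months
= 170.8842/12 years

14.24 years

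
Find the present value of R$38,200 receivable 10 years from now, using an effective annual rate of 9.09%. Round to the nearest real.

R$16,003

PV = 38,200 / (1 + 0.0909)^10 = 38,200 / 2.386984 = 16,003.4621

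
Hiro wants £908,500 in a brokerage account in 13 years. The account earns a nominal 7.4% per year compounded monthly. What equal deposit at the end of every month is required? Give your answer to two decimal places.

£3,481.48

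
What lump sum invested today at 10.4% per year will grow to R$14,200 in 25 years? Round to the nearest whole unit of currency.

Discount factor = (1+0.104)^(−25) = 0.084289; PV = 14,200 × 0.084289 = 1,196.9100

R$1,197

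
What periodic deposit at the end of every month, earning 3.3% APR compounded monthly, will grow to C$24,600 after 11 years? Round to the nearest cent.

C$154.83

With 12 periods per year: i = 0.00275, n = 132.
PMT = 24600 / ( [(1+0.00275)^132 − 1] / 0.00275 ) = 24600 / 158.879924 = 154.8339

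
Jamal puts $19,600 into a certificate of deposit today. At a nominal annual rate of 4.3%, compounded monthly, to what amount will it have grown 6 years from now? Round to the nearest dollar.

$25,357

With 12 periods per year: i = 0.00358333, n = 72.
FV = PV·(1+i)^n = 19,600 × 1.293742 = 25,357.3446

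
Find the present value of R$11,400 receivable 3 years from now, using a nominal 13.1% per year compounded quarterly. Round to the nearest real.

R$7,744

i = 0.131/4 = 0.03275 per quarter; n = 3·4 = 12.
Discount factor = (1+0.03275)^(−12) = 0.679294; PV = 11,400 × 0.679294 = 7,743.9476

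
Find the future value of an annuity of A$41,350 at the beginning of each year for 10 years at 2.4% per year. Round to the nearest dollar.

A$472,207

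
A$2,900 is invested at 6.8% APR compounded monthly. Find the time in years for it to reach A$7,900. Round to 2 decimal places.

14.78 years

Periodic rate i = 0.068/12 = 0.00566667.
(1+i)^n = 7900/2900 = 2.72414, so n = ln 2.72414 / ln 1.00567 = 177.3510 months
= 177.3510/12 years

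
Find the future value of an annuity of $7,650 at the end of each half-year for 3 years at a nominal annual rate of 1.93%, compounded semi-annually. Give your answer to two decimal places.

Periodic rate i = 0.0193/2 = 0.00965; n = 3 × 2 = 6 periods.
FV = PMT · [(1+i)^n − 1] / i = 7650 · 6.146626 = 47,021.6888

$47,021.69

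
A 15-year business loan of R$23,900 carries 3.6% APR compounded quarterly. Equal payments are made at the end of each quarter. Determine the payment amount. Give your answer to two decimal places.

R$517.26

With 4 periods per year: i = 0.009, n = 60.
Annuity-PV factor = 46.204712; PMT = 23900 / 46.204712 = 517.2633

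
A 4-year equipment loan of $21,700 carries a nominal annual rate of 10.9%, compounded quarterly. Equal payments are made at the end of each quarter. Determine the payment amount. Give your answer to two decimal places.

i = 0.109/4 = 0.02725 per quarter; n = 4·4 = 16.
PMT = 21700 / ( [1 − (1+0.02725)^(−16)] / 0.02725 ) = 21700 / 12.829299 = 1,691.4408

$1,691.44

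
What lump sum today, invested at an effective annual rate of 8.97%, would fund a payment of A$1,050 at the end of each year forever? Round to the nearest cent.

A$11,705.69

PV = C/r = 1050/0.0897 = 11,705.6856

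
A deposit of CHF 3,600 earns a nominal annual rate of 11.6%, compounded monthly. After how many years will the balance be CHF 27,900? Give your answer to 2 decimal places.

17.74 years

Periodic rate i = 0.116/12 = 0.00966667.
n = ln(27900/3600) / ln(1+0.00966667) = ln(7.75000) / 0.009620 = 212.8525 months
= 212.8525/12 years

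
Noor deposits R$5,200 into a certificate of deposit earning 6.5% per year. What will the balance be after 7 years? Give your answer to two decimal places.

R$8,080.73

FV = 5,200 × (1 + 0.065)^7 = 8,080.7300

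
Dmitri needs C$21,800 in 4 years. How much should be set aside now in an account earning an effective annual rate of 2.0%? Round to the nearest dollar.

C$20,140

Discount factor = (1+0.02)^(−4) = 0.923845; PV = 21,800 × 0.923845 = 20,139.8303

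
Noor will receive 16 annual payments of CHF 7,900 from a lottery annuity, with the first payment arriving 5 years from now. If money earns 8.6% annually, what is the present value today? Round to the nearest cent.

CHF 48,398.98

Value one period before first payment (t=4): 7900 × [1 − (1+0.086)^(−16)] / 0.086 = 7900 × 8.521743 = 67,321.7716
Discount back 4 years: 67,321.7716 × (1+0.086)^(−4) = 67,321.7716 × 0.718920 = 48,398.9829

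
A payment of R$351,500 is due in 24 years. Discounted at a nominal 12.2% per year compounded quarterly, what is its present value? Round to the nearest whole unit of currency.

With 4 periods per year: i = 0.0305, n = 96.
PV = FV·(1+i)^(−n) = 351,500 × 0.055897 = 19,647.9707

R$19,648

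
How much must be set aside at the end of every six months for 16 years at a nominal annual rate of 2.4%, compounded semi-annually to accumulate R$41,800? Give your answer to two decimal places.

i = 0.024/2 = 0.012 per half-year; n = 16·2 = 32.
PMT = 41800 / ( [(1+0.012)^32 − 1] / 0.012 ) = 41800 / 38.732791 = 1,079.1890

R$1,079.19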